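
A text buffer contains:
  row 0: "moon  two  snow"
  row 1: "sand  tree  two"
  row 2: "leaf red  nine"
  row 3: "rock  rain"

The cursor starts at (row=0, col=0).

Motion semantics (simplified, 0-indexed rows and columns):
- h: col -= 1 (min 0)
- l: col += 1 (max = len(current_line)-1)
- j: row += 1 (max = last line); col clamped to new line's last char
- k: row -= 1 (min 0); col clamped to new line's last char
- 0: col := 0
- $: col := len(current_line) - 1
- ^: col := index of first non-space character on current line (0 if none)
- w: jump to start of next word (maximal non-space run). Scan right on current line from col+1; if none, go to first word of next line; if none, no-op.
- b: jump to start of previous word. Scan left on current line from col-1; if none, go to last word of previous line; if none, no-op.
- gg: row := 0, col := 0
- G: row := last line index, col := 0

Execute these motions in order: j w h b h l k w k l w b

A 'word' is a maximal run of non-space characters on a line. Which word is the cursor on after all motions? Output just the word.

After 1 (j): row=1 col=0 char='s'
After 2 (w): row=1 col=6 char='t'
After 3 (h): row=1 col=5 char='_'
After 4 (b): row=1 col=0 char='s'
After 5 (h): row=1 col=0 char='s'
After 6 (l): row=1 col=1 char='a'
After 7 (k): row=0 col=1 char='o'
After 8 (w): row=0 col=6 char='t'
After 9 (k): row=0 col=6 char='t'
After 10 (l): row=0 col=7 char='w'
After 11 (w): row=0 col=11 char='s'
After 12 (b): row=0 col=6 char='t'

Answer: two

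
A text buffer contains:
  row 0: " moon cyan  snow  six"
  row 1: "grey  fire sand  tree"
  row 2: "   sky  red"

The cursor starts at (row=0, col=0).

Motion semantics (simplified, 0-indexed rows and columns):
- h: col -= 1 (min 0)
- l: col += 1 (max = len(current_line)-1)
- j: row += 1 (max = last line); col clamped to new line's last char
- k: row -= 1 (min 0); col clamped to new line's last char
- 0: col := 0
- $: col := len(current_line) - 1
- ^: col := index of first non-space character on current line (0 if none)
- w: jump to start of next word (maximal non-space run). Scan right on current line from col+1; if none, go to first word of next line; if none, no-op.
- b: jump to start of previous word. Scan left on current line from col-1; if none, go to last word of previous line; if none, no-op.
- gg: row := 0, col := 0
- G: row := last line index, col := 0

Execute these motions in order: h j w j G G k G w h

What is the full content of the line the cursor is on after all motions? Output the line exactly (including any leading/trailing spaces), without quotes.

After 1 (h): row=0 col=0 char='_'
After 2 (j): row=1 col=0 char='g'
After 3 (w): row=1 col=6 char='f'
After 4 (j): row=2 col=6 char='_'
After 5 (G): row=2 col=0 char='_'
After 6 (G): row=2 col=0 char='_'
After 7 (k): row=1 col=0 char='g'
After 8 (G): row=2 col=0 char='_'
After 9 (w): row=2 col=3 char='s'
After 10 (h): row=2 col=2 char='_'

Answer:    sky  red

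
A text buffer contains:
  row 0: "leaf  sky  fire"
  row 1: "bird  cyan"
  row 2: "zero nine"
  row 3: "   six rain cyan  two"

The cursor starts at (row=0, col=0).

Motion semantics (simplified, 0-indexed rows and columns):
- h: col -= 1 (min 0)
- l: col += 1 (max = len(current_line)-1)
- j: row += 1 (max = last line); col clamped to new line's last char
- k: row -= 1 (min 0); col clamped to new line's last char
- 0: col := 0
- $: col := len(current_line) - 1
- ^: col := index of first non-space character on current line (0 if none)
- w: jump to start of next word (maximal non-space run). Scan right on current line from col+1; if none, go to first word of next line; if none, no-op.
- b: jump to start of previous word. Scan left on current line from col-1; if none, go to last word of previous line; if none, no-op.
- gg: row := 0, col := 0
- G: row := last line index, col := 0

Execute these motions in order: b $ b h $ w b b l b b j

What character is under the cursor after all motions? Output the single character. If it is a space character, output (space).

After 1 (b): row=0 col=0 char='l'
After 2 ($): row=0 col=14 char='e'
After 3 (b): row=0 col=11 char='f'
After 4 (h): row=0 col=10 char='_'
After 5 ($): row=0 col=14 char='e'
After 6 (w): row=1 col=0 char='b'
After 7 (b): row=0 col=11 char='f'
After 8 (b): row=0 col=6 char='s'
After 9 (l): row=0 col=7 char='k'
After 10 (b): row=0 col=6 char='s'
After 11 (b): row=0 col=0 char='l'
After 12 (j): row=1 col=0 char='b'

Answer: b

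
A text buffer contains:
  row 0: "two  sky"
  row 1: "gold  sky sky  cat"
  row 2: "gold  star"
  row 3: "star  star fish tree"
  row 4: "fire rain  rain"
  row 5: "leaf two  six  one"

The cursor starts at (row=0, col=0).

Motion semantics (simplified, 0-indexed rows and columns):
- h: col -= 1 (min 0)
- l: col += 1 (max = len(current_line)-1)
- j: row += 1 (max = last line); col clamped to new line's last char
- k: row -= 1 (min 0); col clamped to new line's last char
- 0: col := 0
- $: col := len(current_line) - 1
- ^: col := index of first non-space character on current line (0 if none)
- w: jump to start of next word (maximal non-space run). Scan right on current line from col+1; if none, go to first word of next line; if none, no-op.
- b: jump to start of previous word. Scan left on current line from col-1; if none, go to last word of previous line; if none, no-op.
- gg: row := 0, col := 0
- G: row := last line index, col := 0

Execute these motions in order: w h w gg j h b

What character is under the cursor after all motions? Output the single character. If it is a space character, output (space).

Answer: s

Derivation:
After 1 (w): row=0 col=5 char='s'
After 2 (h): row=0 col=4 char='_'
After 3 (w): row=0 col=5 char='s'
After 4 (gg): row=0 col=0 char='t'
After 5 (j): row=1 col=0 char='g'
After 6 (h): row=1 col=0 char='g'
After 7 (b): row=0 col=5 char='s'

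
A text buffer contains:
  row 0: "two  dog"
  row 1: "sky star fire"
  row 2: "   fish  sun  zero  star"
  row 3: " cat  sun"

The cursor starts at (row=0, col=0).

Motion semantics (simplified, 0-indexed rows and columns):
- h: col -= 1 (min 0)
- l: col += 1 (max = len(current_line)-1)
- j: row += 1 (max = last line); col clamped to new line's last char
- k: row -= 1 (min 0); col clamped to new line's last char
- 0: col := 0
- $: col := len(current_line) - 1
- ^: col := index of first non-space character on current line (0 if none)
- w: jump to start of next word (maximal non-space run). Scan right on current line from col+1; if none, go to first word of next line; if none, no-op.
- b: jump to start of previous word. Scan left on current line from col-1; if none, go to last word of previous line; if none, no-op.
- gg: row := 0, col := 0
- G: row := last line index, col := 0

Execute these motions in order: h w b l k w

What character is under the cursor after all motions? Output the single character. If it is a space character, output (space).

Answer: d

Derivation:
After 1 (h): row=0 col=0 char='t'
After 2 (w): row=0 col=5 char='d'
After 3 (b): row=0 col=0 char='t'
After 4 (l): row=0 col=1 char='w'
After 5 (k): row=0 col=1 char='w'
After 6 (w): row=0 col=5 char='d'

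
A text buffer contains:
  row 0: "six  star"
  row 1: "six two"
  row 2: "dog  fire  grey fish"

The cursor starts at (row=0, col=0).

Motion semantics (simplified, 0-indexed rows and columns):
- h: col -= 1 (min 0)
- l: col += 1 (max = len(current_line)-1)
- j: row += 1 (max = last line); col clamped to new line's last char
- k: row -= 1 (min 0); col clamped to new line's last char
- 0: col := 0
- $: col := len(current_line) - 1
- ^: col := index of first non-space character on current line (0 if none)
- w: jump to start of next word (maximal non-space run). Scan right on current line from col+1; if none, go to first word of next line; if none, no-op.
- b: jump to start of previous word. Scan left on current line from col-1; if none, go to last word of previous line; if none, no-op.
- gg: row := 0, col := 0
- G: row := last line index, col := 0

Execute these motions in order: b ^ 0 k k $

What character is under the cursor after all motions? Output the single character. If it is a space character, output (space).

After 1 (b): row=0 col=0 char='s'
After 2 (^): row=0 col=0 char='s'
After 3 (0): row=0 col=0 char='s'
After 4 (k): row=0 col=0 char='s'
After 5 (k): row=0 col=0 char='s'
After 6 ($): row=0 col=8 char='r'

Answer: r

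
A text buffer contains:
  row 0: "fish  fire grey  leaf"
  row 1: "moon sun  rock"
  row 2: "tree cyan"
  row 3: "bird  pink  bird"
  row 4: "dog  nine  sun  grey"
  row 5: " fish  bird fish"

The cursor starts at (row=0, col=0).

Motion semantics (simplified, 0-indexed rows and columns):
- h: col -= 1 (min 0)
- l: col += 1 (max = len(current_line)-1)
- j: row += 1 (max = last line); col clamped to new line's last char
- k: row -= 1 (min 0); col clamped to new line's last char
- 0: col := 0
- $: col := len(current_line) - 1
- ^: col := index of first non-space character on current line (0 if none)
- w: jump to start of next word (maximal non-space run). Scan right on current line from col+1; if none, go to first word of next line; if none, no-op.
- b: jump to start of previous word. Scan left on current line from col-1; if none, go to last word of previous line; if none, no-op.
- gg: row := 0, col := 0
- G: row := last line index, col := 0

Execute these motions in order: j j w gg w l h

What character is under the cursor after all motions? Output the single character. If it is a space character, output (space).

After 1 (j): row=1 col=0 char='m'
After 2 (j): row=2 col=0 char='t'
After 3 (w): row=2 col=5 char='c'
After 4 (gg): row=0 col=0 char='f'
After 5 (w): row=0 col=6 char='f'
After 6 (l): row=0 col=7 char='i'
After 7 (h): row=0 col=6 char='f'

Answer: f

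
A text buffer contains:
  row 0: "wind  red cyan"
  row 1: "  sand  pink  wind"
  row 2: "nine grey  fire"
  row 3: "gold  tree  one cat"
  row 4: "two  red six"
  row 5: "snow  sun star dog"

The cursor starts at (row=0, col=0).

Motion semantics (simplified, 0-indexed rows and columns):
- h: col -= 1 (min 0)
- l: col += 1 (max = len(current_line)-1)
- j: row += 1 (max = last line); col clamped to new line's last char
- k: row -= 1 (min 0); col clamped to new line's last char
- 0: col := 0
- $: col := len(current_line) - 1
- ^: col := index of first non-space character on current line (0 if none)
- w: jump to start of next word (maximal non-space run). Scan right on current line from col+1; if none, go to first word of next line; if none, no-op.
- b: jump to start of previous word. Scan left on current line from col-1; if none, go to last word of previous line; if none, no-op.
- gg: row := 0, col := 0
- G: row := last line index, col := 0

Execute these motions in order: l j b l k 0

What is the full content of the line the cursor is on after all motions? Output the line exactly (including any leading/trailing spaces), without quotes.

After 1 (l): row=0 col=1 char='i'
After 2 (j): row=1 col=1 char='_'
After 3 (b): row=0 col=10 char='c'
After 4 (l): row=0 col=11 char='y'
After 5 (k): row=0 col=11 char='y'
After 6 (0): row=0 col=0 char='w'

Answer: wind  red cyan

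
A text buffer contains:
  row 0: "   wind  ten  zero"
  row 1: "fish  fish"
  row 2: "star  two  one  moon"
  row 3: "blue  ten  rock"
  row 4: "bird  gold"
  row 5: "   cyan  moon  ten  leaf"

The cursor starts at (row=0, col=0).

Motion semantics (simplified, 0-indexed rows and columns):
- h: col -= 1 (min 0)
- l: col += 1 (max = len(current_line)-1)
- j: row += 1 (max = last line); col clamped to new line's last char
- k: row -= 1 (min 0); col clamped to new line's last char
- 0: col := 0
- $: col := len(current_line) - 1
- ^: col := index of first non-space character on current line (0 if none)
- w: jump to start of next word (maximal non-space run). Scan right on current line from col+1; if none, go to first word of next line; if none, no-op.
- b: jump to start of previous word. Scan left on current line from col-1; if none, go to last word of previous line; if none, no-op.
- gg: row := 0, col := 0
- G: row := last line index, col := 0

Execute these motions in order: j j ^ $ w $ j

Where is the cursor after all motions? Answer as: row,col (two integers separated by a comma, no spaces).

Answer: 4,9

Derivation:
After 1 (j): row=1 col=0 char='f'
After 2 (j): row=2 col=0 char='s'
After 3 (^): row=2 col=0 char='s'
After 4 ($): row=2 col=19 char='n'
After 5 (w): row=3 col=0 char='b'
After 6 ($): row=3 col=14 char='k'
After 7 (j): row=4 col=9 char='d'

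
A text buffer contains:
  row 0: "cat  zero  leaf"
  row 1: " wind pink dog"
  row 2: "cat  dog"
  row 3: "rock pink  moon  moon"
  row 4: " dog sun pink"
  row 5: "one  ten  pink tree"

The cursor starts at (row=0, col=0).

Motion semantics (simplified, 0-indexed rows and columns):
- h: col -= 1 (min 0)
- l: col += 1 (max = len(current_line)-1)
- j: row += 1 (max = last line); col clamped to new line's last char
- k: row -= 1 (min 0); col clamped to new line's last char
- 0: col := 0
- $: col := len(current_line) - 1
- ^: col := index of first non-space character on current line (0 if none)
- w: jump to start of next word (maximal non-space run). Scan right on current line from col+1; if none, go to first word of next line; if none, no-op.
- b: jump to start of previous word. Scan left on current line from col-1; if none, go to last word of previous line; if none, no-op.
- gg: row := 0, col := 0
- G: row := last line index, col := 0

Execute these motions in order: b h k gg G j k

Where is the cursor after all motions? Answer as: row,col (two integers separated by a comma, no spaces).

Answer: 4,0

Derivation:
After 1 (b): row=0 col=0 char='c'
After 2 (h): row=0 col=0 char='c'
After 3 (k): row=0 col=0 char='c'
After 4 (gg): row=0 col=0 char='c'
After 5 (G): row=5 col=0 char='o'
After 6 (j): row=5 col=0 char='o'
After 7 (k): row=4 col=0 char='_'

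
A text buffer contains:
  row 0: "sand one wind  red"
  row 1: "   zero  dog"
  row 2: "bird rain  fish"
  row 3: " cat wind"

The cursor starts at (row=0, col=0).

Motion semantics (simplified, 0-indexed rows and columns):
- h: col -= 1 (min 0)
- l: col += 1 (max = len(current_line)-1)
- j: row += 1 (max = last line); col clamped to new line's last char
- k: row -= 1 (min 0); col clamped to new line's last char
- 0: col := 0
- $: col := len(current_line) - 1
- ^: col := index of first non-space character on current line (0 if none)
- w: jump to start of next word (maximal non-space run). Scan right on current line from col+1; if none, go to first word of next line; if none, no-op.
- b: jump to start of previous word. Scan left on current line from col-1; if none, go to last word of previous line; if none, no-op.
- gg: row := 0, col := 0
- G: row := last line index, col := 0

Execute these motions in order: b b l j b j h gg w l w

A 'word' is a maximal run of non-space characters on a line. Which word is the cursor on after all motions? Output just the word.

Answer: wind

Derivation:
After 1 (b): row=0 col=0 char='s'
After 2 (b): row=0 col=0 char='s'
After 3 (l): row=0 col=1 char='a'
After 4 (j): row=1 col=1 char='_'
After 5 (b): row=0 col=15 char='r'
After 6 (j): row=1 col=11 char='g'
After 7 (h): row=1 col=10 char='o'
After 8 (gg): row=0 col=0 char='s'
After 9 (w): row=0 col=5 char='o'
After 10 (l): row=0 col=6 char='n'
After 11 (w): row=0 col=9 char='w'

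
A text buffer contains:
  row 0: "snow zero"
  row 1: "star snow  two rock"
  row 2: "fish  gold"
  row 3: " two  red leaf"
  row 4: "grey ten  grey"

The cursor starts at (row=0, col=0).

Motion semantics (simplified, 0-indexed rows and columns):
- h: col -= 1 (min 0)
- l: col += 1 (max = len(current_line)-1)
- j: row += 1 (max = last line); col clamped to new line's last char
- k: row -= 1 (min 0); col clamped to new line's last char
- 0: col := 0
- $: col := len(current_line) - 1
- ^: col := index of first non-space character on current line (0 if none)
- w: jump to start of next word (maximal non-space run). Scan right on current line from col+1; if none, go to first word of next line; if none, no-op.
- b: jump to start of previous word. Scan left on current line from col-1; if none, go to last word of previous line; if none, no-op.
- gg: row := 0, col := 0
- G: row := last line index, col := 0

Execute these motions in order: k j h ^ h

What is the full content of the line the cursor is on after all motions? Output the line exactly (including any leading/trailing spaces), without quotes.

Answer: star snow  two rock

Derivation:
After 1 (k): row=0 col=0 char='s'
After 2 (j): row=1 col=0 char='s'
After 3 (h): row=1 col=0 char='s'
After 4 (^): row=1 col=0 char='s'
After 5 (h): row=1 col=0 char='s'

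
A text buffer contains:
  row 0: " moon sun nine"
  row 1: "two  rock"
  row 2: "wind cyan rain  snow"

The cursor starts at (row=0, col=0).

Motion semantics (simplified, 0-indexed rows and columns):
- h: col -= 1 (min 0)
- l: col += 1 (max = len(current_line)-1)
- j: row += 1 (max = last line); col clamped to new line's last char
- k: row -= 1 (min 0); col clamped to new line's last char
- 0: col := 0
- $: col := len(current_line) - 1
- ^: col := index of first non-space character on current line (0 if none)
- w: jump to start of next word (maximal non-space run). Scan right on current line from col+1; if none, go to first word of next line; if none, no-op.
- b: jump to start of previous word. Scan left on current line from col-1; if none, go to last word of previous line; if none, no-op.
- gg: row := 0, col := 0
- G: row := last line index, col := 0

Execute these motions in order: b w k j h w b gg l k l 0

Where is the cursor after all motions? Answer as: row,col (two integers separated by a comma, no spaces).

Answer: 0,0

Derivation:
After 1 (b): row=0 col=0 char='_'
After 2 (w): row=0 col=1 char='m'
After 3 (k): row=0 col=1 char='m'
After 4 (j): row=1 col=1 char='w'
After 5 (h): row=1 col=0 char='t'
After 6 (w): row=1 col=5 char='r'
After 7 (b): row=1 col=0 char='t'
After 8 (gg): row=0 col=0 char='_'
After 9 (l): row=0 col=1 char='m'
After 10 (k): row=0 col=1 char='m'
After 11 (l): row=0 col=2 char='o'
After 12 (0): row=0 col=0 char='_'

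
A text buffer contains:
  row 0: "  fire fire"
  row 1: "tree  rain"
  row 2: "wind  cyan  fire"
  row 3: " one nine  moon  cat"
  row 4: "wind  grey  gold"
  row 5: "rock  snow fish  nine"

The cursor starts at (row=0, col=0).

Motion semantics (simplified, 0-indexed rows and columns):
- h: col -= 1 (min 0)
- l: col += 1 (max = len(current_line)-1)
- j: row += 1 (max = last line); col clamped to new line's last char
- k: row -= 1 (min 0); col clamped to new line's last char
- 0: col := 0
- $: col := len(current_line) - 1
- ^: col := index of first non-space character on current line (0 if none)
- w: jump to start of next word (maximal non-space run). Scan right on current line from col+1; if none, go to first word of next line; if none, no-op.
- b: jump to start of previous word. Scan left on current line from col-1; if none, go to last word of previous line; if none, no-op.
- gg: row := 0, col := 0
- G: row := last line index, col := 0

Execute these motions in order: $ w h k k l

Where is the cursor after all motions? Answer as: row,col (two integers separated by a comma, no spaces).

Answer: 0,1

Derivation:
After 1 ($): row=0 col=10 char='e'
After 2 (w): row=1 col=0 char='t'
After 3 (h): row=1 col=0 char='t'
After 4 (k): row=0 col=0 char='_'
After 5 (k): row=0 col=0 char='_'
After 6 (l): row=0 col=1 char='_'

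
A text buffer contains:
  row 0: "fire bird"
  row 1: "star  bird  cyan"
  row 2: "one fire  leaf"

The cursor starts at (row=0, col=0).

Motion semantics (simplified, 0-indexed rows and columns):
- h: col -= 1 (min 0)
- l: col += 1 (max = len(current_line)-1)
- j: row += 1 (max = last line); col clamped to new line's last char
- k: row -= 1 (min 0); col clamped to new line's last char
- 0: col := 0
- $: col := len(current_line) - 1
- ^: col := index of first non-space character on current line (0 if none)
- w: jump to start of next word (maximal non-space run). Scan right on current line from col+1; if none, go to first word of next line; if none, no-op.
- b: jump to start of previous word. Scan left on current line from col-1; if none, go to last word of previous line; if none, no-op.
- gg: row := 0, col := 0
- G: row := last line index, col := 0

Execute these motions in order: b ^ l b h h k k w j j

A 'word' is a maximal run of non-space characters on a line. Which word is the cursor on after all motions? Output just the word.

After 1 (b): row=0 col=0 char='f'
After 2 (^): row=0 col=0 char='f'
After 3 (l): row=0 col=1 char='i'
After 4 (b): row=0 col=0 char='f'
After 5 (h): row=0 col=0 char='f'
After 6 (h): row=0 col=0 char='f'
After 7 (k): row=0 col=0 char='f'
After 8 (k): row=0 col=0 char='f'
After 9 (w): row=0 col=5 char='b'
After 10 (j): row=1 col=5 char='_'
After 11 (j): row=2 col=5 char='i'

Answer: fire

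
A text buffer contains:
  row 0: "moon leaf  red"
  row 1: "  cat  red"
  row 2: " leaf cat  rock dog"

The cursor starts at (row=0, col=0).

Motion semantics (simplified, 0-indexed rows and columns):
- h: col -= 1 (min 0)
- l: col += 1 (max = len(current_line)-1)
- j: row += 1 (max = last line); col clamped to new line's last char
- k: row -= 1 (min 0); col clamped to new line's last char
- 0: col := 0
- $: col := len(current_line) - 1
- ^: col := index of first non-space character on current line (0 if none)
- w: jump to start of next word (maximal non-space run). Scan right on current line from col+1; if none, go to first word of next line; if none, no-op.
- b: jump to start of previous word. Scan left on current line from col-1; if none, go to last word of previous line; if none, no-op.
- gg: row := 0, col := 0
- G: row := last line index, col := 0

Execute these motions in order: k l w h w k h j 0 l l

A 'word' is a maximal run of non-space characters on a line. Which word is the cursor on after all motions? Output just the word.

Answer: cat

Derivation:
After 1 (k): row=0 col=0 char='m'
After 2 (l): row=0 col=1 char='o'
After 3 (w): row=0 col=5 char='l'
After 4 (h): row=0 col=4 char='_'
After 5 (w): row=0 col=5 char='l'
After 6 (k): row=0 col=5 char='l'
After 7 (h): row=0 col=4 char='_'
After 8 (j): row=1 col=4 char='t'
After 9 (0): row=1 col=0 char='_'
After 10 (l): row=1 col=1 char='_'
After 11 (l): row=1 col=2 char='c'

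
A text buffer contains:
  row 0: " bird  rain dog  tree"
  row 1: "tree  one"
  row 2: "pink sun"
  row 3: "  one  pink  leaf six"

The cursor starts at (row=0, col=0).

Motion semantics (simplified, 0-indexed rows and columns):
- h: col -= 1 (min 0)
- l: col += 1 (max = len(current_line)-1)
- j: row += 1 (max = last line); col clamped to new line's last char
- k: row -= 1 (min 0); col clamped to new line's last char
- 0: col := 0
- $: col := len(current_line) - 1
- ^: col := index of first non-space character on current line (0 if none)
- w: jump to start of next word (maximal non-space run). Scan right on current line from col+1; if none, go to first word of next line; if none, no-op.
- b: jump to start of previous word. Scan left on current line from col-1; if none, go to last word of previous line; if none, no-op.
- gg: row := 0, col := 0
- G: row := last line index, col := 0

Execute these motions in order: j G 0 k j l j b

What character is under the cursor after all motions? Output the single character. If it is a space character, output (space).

After 1 (j): row=1 col=0 char='t'
After 2 (G): row=3 col=0 char='_'
After 3 (0): row=3 col=0 char='_'
After 4 (k): row=2 col=0 char='p'
After 5 (j): row=3 col=0 char='_'
After 6 (l): row=3 col=1 char='_'
After 7 (j): row=3 col=1 char='_'
After 8 (b): row=2 col=5 char='s'

Answer: s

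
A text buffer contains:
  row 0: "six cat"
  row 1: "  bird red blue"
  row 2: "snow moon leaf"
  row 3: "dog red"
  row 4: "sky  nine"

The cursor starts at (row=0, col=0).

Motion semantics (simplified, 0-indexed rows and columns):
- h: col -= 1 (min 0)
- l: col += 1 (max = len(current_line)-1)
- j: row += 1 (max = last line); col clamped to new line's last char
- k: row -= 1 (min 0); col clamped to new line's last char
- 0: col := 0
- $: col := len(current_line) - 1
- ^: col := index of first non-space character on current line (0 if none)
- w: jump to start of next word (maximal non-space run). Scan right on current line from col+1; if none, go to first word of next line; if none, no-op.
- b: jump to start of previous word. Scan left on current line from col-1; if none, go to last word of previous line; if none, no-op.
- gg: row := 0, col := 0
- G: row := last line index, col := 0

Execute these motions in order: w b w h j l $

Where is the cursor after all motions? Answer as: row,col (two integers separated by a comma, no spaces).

Answer: 1,14

Derivation:
After 1 (w): row=0 col=4 char='c'
After 2 (b): row=0 col=0 char='s'
After 3 (w): row=0 col=4 char='c'
After 4 (h): row=0 col=3 char='_'
After 5 (j): row=1 col=3 char='i'
After 6 (l): row=1 col=4 char='r'
After 7 ($): row=1 col=14 char='e'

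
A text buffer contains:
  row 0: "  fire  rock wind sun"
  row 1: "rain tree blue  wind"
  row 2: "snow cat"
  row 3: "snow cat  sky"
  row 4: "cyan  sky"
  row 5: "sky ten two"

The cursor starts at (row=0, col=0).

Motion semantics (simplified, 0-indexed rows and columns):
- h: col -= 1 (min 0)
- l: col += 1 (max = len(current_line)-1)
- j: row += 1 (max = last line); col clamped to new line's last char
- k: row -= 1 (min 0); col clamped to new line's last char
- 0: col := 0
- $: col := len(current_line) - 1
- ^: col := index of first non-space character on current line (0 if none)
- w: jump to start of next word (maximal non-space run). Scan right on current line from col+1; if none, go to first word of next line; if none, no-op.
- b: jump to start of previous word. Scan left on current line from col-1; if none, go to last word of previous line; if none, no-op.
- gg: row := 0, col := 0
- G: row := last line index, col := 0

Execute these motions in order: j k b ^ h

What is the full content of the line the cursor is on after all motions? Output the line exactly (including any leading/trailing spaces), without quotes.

After 1 (j): row=1 col=0 char='r'
After 2 (k): row=0 col=0 char='_'
After 3 (b): row=0 col=0 char='_'
After 4 (^): row=0 col=2 char='f'
After 5 (h): row=0 col=1 char='_'

Answer:   fire  rock wind sun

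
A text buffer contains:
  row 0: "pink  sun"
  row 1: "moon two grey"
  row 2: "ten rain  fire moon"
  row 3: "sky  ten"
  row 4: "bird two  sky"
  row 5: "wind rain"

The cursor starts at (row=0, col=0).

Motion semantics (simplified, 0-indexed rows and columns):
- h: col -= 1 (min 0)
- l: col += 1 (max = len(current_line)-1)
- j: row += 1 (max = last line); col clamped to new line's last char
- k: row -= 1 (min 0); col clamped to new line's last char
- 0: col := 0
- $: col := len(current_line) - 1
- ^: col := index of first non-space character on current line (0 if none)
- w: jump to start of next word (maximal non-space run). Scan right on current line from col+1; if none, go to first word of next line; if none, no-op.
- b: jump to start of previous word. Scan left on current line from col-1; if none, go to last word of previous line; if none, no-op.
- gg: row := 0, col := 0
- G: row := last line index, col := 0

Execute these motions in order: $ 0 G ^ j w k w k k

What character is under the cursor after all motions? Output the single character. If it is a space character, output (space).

After 1 ($): row=0 col=8 char='n'
After 2 (0): row=0 col=0 char='p'
After 3 (G): row=5 col=0 char='w'
After 4 (^): row=5 col=0 char='w'
After 5 (j): row=5 col=0 char='w'
After 6 (w): row=5 col=5 char='r'
After 7 (k): row=4 col=5 char='t'
After 8 (w): row=4 col=10 char='s'
After 9 (k): row=3 col=7 char='n'
After 10 (k): row=2 col=7 char='n'

Answer: n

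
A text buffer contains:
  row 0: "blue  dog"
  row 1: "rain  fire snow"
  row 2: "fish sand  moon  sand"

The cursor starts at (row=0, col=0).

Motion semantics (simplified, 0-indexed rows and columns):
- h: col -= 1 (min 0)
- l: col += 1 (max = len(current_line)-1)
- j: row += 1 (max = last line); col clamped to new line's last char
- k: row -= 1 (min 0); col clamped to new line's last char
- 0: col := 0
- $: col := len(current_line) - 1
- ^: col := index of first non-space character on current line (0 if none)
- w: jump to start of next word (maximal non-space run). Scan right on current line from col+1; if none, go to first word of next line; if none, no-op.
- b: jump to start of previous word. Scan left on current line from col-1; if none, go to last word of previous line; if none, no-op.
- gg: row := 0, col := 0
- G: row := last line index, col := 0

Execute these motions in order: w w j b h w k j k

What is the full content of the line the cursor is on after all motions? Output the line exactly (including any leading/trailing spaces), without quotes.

After 1 (w): row=0 col=6 char='d'
After 2 (w): row=1 col=0 char='r'
After 3 (j): row=2 col=0 char='f'
After 4 (b): row=1 col=11 char='s'
After 5 (h): row=1 col=10 char='_'
After 6 (w): row=1 col=11 char='s'
After 7 (k): row=0 col=8 char='g'
After 8 (j): row=1 col=8 char='r'
After 9 (k): row=0 col=8 char='g'

Answer: blue  dog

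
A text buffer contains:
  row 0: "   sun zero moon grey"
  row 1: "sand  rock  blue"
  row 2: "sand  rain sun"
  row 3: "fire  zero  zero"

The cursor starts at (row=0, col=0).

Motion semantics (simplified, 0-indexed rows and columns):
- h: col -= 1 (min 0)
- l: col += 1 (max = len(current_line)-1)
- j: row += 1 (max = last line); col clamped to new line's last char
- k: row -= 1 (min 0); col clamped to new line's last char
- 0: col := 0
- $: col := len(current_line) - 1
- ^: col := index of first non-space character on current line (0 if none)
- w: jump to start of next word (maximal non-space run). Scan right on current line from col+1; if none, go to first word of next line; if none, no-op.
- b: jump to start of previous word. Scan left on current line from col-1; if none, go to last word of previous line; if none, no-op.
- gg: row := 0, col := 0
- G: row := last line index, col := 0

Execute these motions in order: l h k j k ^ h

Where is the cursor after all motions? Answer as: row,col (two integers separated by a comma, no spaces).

Answer: 0,2

Derivation:
After 1 (l): row=0 col=1 char='_'
After 2 (h): row=0 col=0 char='_'
After 3 (k): row=0 col=0 char='_'
After 4 (j): row=1 col=0 char='s'
After 5 (k): row=0 col=0 char='_'
After 6 (^): row=0 col=3 char='s'
After 7 (h): row=0 col=2 char='_'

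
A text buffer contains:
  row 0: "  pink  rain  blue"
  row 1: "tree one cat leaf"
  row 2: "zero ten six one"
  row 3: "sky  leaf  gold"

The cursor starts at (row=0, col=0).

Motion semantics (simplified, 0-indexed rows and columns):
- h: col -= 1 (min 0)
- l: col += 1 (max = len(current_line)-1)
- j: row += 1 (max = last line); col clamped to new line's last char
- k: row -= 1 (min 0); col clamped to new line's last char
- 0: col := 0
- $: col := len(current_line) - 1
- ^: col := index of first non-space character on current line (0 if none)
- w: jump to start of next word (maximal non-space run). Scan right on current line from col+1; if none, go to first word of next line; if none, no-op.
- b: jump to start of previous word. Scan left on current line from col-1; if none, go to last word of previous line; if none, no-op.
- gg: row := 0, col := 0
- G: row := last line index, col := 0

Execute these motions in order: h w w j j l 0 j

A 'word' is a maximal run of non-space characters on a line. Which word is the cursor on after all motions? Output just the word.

Answer: sky

Derivation:
After 1 (h): row=0 col=0 char='_'
After 2 (w): row=0 col=2 char='p'
After 3 (w): row=0 col=8 char='r'
After 4 (j): row=1 col=8 char='_'
After 5 (j): row=2 col=8 char='_'
After 6 (l): row=2 col=9 char='s'
After 7 (0): row=2 col=0 char='z'
After 8 (j): row=3 col=0 char='s'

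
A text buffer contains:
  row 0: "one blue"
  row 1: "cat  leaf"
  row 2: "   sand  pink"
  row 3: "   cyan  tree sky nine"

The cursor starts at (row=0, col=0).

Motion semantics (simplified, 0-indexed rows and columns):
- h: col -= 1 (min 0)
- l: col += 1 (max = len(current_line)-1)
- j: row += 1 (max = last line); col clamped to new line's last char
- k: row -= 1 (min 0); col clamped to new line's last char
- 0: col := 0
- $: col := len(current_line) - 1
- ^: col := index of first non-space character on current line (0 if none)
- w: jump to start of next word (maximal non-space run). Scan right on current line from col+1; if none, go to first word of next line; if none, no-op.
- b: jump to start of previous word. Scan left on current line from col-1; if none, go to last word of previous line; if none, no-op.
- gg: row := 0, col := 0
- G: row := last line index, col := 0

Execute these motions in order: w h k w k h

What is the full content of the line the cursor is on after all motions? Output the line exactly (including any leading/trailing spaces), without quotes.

Answer: one blue

Derivation:
After 1 (w): row=0 col=4 char='b'
After 2 (h): row=0 col=3 char='_'
After 3 (k): row=0 col=3 char='_'
After 4 (w): row=0 col=4 char='b'
After 5 (k): row=0 col=4 char='b'
After 6 (h): row=0 col=3 char='_'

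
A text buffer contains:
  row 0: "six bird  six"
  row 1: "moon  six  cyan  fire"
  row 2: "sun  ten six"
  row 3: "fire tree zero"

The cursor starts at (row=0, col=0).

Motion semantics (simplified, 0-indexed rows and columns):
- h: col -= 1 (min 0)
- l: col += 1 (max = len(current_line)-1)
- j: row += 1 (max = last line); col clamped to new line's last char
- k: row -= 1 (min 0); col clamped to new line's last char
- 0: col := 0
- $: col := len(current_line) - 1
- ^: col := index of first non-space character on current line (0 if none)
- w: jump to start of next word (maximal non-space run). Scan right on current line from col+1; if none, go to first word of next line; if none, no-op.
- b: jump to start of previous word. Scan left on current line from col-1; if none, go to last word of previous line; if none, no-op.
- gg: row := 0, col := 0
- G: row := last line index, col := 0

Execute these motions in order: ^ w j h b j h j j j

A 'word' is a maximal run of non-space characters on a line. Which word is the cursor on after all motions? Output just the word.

Answer: fire

Derivation:
After 1 (^): row=0 col=0 char='s'
After 2 (w): row=0 col=4 char='b'
After 3 (j): row=1 col=4 char='_'
After 4 (h): row=1 col=3 char='n'
After 5 (b): row=1 col=0 char='m'
After 6 (j): row=2 col=0 char='s'
After 7 (h): row=2 col=0 char='s'
After 8 (j): row=3 col=0 char='f'
After 9 (j): row=3 col=0 char='f'
After 10 (j): row=3 col=0 char='f'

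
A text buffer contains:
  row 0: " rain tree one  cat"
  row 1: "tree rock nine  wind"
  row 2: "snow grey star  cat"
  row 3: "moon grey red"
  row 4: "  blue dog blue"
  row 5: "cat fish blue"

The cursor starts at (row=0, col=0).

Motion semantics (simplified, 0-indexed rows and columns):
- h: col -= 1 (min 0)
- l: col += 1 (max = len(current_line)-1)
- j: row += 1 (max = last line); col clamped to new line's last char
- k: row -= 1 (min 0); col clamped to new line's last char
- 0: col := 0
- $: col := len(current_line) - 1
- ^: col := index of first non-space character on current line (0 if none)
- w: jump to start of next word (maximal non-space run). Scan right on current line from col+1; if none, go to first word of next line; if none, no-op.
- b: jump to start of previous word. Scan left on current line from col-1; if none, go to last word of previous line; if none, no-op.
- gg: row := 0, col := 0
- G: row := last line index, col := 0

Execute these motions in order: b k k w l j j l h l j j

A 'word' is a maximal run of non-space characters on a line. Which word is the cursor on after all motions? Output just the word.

After 1 (b): row=0 col=0 char='_'
After 2 (k): row=0 col=0 char='_'
After 3 (k): row=0 col=0 char='_'
After 4 (w): row=0 col=1 char='r'
After 5 (l): row=0 col=2 char='a'
After 6 (j): row=1 col=2 char='e'
After 7 (j): row=2 col=2 char='o'
After 8 (l): row=2 col=3 char='w'
After 9 (h): row=2 col=2 char='o'
After 10 (l): row=2 col=3 char='w'
After 11 (j): row=3 col=3 char='n'
After 12 (j): row=4 col=3 char='l'

Answer: blue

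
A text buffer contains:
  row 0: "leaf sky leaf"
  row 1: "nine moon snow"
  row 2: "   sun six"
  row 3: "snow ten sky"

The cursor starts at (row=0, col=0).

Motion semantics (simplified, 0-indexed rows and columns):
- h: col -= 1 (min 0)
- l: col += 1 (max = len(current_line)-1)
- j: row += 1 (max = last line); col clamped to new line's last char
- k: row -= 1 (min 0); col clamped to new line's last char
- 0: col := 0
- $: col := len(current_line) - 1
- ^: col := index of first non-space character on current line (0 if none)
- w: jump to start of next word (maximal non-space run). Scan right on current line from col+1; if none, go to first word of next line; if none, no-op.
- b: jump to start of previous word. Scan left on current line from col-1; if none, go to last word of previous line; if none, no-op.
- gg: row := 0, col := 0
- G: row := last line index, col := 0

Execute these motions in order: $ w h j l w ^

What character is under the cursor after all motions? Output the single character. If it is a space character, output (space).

Answer: s

Derivation:
After 1 ($): row=0 col=12 char='f'
After 2 (w): row=1 col=0 char='n'
After 3 (h): row=1 col=0 char='n'
After 4 (j): row=2 col=0 char='_'
After 5 (l): row=2 col=1 char='_'
After 6 (w): row=2 col=3 char='s'
After 7 (^): row=2 col=3 char='s'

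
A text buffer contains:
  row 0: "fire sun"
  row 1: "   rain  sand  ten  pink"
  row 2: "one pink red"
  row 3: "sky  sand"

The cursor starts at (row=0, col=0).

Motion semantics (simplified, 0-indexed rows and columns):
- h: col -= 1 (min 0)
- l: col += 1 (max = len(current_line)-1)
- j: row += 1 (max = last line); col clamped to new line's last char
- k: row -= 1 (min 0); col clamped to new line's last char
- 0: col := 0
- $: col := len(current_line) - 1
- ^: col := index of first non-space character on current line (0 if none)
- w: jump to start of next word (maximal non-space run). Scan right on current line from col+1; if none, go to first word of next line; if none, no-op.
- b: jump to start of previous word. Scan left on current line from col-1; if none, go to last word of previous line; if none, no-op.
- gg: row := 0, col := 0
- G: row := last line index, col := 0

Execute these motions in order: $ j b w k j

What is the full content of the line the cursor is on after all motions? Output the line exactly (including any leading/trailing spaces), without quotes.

Answer:    rain  sand  ten  pink

Derivation:
After 1 ($): row=0 col=7 char='n'
After 2 (j): row=1 col=7 char='_'
After 3 (b): row=1 col=3 char='r'
After 4 (w): row=1 col=9 char='s'
After 5 (k): row=0 col=7 char='n'
After 6 (j): row=1 col=7 char='_'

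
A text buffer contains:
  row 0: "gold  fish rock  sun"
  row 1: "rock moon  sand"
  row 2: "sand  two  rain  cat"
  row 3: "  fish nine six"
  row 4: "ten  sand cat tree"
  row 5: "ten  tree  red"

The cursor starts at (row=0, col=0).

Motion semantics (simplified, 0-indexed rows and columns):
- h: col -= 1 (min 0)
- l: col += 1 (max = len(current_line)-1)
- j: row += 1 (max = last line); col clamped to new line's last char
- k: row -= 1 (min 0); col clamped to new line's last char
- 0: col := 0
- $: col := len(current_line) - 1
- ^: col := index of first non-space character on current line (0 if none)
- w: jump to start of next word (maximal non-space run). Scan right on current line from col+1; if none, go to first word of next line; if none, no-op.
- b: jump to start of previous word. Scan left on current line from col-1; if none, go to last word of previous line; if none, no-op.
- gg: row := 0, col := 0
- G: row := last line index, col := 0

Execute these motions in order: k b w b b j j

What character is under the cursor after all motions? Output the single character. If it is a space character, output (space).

After 1 (k): row=0 col=0 char='g'
After 2 (b): row=0 col=0 char='g'
After 3 (w): row=0 col=6 char='f'
After 4 (b): row=0 col=0 char='g'
After 5 (b): row=0 col=0 char='g'
After 6 (j): row=1 col=0 char='r'
After 7 (j): row=2 col=0 char='s'

Answer: s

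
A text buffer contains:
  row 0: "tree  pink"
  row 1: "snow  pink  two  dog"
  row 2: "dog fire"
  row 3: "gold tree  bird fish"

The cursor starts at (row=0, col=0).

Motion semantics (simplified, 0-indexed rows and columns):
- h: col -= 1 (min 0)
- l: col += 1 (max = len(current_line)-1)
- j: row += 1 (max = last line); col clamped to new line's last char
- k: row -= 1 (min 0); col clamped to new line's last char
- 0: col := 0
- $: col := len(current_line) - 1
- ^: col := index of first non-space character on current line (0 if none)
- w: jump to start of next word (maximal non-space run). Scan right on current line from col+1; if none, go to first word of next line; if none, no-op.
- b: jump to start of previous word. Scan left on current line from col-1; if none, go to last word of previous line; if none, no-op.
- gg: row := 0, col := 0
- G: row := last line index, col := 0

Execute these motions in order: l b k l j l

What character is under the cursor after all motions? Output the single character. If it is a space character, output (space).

Answer: o

Derivation:
After 1 (l): row=0 col=1 char='r'
After 2 (b): row=0 col=0 char='t'
After 3 (k): row=0 col=0 char='t'
After 4 (l): row=0 col=1 char='r'
After 5 (j): row=1 col=1 char='n'
After 6 (l): row=1 col=2 char='o'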